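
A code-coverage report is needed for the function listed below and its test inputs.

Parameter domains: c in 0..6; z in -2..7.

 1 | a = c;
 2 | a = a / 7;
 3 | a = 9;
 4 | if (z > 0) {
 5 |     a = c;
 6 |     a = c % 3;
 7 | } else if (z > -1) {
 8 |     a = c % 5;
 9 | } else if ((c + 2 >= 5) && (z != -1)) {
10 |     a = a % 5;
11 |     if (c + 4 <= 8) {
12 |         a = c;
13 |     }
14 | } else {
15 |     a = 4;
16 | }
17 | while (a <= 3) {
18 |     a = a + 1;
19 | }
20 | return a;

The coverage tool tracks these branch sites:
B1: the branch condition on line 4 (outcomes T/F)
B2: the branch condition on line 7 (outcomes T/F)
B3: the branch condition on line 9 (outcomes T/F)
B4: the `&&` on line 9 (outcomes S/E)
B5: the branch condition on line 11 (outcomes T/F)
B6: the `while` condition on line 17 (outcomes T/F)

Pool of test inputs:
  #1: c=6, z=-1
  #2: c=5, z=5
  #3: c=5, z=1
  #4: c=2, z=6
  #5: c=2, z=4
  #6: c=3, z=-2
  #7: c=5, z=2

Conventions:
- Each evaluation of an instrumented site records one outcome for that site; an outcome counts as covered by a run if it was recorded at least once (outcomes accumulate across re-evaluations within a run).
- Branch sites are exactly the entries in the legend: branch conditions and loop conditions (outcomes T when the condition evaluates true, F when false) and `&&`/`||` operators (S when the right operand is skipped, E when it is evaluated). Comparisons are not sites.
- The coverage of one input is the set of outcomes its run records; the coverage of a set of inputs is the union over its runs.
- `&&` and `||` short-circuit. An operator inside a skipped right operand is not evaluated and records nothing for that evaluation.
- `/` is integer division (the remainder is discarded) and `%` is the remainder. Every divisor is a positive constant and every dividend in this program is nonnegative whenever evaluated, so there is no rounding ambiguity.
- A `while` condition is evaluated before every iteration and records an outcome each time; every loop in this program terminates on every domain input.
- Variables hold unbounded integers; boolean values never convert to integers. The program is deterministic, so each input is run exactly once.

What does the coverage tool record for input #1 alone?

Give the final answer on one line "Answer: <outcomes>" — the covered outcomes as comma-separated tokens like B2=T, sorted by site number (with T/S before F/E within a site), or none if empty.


Event log for input #1 (c=6, z=-1):
  B1->F, B2->F, B4->E, B3->F, B6->F
distinct outcomes covered: B1=F, B2=F, B3=F, B4=E, B6=F
Answer: B1=F, B2=F, B3=F, B4=E, B6=F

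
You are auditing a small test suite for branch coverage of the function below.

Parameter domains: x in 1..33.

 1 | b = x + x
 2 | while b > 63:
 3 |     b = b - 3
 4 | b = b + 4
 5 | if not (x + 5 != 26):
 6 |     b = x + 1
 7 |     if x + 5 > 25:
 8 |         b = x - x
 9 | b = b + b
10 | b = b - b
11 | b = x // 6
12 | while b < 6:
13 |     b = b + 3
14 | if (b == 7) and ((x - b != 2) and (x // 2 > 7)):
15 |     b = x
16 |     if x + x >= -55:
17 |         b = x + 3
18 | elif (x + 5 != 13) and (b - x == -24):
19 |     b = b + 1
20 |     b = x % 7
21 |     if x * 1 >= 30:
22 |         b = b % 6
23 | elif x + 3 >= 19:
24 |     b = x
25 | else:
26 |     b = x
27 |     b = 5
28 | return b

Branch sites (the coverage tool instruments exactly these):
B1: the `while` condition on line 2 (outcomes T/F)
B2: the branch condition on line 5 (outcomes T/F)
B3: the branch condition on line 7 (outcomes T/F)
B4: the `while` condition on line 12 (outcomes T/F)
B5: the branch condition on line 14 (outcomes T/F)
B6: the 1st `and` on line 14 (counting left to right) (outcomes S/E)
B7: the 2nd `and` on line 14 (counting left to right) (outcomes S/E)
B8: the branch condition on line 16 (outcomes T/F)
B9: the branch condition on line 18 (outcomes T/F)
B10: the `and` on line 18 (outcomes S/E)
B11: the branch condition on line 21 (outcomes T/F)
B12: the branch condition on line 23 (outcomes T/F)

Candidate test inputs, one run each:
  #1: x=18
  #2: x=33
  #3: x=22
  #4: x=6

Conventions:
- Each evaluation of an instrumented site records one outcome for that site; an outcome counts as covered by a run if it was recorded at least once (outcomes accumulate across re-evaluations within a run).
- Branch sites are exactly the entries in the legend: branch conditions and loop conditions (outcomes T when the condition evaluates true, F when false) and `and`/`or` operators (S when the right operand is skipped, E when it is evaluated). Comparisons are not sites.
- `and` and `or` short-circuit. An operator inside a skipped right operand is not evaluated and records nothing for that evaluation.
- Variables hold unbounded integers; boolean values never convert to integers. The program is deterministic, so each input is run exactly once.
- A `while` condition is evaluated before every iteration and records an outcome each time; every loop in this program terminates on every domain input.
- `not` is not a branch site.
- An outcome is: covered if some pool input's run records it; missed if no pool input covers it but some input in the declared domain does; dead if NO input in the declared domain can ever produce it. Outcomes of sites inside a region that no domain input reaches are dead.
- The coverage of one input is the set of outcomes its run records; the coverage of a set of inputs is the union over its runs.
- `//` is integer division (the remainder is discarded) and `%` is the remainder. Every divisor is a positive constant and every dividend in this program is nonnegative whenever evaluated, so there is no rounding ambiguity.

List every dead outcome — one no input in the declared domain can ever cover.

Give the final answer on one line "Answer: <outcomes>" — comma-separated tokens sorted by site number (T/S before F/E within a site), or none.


sweeping the full domain (33 inputs) for each outcome:
  B3=F: zero occurrences over every domain input -> dead
  B8=F: zero occurrences over every domain input -> dead
  B11=F: zero occurrences over every domain input -> dead
  reachable outcomes have witnesses, e.g. B1=T (e.g. x=32), B1=F (e.g. x=1), B2=T (e.g. x=21), B2=F (e.g. x=1)
Answer: B3=F, B8=F, B11=F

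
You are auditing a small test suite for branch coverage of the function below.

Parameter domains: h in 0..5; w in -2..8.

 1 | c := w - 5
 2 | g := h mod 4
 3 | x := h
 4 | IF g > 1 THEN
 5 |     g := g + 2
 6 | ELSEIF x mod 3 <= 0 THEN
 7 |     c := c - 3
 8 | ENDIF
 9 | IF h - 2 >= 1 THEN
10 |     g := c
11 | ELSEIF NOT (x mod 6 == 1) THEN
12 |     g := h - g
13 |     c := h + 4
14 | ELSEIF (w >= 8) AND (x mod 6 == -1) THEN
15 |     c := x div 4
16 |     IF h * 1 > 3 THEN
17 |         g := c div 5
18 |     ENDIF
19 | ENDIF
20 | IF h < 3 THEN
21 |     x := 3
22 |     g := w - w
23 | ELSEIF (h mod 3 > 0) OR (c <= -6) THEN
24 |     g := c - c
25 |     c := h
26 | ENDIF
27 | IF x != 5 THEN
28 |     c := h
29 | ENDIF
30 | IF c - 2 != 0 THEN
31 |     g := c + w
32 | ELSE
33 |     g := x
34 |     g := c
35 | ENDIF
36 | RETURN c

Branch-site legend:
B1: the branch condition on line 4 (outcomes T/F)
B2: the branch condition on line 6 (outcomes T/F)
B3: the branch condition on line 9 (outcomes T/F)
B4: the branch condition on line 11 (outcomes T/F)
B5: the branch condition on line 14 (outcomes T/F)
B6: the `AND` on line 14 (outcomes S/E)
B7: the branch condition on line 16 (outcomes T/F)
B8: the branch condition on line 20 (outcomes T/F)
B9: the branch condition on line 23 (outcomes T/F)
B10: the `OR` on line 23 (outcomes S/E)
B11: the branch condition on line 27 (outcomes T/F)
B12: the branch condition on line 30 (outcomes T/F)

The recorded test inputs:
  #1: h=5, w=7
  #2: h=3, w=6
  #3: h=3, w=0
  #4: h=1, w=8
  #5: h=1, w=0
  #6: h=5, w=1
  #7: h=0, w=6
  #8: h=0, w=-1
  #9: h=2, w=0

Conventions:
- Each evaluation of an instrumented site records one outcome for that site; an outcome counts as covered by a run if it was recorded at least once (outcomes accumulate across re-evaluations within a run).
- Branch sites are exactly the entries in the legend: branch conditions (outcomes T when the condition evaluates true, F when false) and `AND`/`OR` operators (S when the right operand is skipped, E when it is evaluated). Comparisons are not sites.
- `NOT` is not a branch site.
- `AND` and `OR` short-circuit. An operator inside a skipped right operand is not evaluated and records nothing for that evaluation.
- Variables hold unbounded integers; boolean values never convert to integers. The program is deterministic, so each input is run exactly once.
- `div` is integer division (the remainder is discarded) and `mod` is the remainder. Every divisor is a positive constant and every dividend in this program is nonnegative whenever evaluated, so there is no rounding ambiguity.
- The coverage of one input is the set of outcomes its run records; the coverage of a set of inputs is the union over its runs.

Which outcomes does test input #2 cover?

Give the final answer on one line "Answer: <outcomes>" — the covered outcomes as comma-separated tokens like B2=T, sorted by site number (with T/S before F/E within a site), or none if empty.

Running input #2 (h=3, w=6), event by event:
  B1->T, B3->T, B8->F, B10->E, B9->F, B11->T, B12->T
as a set, this run covers: B1=T, B3=T, B8=F, B9=F, B10=E, B11=T, B12=T

Answer: B1=T, B3=T, B8=F, B9=F, B10=E, B11=T, B12=T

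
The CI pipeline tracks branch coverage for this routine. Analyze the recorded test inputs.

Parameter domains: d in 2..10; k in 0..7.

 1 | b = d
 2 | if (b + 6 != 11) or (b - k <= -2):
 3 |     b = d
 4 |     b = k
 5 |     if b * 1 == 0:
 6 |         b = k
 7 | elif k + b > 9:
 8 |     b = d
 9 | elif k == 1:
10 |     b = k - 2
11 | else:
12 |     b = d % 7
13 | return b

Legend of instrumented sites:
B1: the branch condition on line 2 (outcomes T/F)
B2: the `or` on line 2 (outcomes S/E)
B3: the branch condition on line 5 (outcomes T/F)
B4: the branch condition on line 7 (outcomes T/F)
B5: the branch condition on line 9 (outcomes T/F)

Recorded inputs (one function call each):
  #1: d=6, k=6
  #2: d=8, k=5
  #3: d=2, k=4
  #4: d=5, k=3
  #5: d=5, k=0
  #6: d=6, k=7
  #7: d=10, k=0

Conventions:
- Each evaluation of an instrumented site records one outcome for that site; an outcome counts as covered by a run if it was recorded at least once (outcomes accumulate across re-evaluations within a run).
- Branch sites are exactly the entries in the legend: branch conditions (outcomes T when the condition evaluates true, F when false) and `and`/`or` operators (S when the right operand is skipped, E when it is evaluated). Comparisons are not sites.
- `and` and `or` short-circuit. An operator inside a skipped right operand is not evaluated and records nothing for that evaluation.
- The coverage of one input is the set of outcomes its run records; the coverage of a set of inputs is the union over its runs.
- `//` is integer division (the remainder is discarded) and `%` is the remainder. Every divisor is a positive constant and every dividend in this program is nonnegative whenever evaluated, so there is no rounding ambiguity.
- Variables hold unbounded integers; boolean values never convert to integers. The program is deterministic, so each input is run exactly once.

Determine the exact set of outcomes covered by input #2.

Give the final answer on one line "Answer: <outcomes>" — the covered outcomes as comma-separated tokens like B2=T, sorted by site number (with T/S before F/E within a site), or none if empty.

Simulating input #2 (d=8, k=5) step by step:
  B2->S, B1->T, B3->F
deduplicating events, the covered set is: B1=T, B2=S, B3=F

Answer: B1=T, B2=S, B3=F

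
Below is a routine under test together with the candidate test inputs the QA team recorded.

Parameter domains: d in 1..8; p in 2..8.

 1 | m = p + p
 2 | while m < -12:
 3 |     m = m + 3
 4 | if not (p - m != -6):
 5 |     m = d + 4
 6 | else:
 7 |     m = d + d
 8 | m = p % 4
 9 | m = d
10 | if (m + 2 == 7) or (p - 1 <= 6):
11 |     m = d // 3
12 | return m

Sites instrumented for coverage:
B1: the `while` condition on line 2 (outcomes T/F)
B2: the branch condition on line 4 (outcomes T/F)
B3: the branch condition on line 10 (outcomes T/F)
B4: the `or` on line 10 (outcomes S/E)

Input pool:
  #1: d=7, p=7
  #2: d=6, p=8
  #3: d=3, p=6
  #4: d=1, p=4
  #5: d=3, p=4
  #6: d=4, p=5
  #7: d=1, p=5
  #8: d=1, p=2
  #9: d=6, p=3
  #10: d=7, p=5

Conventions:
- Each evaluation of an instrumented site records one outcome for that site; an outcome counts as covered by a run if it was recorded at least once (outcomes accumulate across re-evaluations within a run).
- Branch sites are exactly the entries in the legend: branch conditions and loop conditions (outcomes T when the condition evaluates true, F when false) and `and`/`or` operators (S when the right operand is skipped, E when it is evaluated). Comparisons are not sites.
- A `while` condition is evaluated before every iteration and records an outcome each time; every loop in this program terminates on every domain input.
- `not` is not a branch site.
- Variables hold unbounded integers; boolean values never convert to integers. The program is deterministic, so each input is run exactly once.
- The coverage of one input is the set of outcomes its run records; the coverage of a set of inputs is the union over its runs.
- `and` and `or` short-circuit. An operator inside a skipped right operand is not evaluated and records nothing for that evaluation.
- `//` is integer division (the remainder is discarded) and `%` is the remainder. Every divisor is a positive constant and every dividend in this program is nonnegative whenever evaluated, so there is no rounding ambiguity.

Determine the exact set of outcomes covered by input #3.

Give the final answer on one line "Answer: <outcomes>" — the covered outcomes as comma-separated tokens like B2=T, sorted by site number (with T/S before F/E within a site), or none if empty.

Tracing the run of input #3 (d=3, p=6):
  B1->F, B2->T, B4->E, B3->T
collecting distinct outcomes: B1=F, B2=T, B3=T, B4=E

Answer: B1=F, B2=T, B3=T, B4=E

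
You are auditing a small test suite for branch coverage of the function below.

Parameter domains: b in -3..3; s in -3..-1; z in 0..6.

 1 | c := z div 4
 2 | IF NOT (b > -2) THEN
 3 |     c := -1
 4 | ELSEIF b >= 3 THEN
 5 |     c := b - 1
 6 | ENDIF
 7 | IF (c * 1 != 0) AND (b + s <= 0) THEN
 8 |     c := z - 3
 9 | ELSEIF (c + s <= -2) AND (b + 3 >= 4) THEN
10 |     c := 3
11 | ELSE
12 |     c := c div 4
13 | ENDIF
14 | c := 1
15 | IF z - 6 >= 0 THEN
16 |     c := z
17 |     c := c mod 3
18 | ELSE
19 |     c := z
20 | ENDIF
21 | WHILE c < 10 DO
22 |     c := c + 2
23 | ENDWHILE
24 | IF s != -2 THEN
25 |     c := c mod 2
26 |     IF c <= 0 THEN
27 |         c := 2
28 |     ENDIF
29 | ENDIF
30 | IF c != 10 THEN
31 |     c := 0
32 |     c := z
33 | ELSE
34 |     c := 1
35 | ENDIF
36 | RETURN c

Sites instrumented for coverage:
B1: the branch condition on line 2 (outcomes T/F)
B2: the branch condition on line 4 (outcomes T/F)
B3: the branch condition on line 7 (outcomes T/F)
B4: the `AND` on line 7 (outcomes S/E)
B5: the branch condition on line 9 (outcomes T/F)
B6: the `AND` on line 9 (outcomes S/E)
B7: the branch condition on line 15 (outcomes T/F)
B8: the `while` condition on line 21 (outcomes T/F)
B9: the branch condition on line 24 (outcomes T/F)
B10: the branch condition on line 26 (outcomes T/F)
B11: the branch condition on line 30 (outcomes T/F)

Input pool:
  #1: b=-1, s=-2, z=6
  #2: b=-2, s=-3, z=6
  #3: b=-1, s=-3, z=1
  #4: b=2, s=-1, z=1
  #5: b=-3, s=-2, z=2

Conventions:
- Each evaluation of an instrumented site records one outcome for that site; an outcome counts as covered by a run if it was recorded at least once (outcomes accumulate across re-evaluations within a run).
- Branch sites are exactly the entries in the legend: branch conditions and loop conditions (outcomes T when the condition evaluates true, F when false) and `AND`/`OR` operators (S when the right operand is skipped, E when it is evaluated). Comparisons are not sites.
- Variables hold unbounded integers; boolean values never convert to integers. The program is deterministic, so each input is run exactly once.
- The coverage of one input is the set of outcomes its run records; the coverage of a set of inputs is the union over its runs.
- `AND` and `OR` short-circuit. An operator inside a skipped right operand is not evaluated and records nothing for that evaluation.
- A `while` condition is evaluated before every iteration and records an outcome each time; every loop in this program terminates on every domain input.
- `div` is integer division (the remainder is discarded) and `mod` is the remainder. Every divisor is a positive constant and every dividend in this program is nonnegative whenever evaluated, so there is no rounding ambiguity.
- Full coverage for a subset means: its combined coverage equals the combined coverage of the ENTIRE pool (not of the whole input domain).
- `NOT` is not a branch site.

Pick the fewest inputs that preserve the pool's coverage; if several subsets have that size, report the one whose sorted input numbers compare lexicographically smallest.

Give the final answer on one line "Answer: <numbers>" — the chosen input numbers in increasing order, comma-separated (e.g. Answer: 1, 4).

input #1, b=-1, s=-2, z=6: events B1->F, B2->F, B4->E, B3->T, B7->T, B8->T, B8->T, B8->T, B8->T, B8->T, B8->F, B9->F, B11->F; outcomes B1=F, B2=F, B3=T, B4=E, B7=T, B8=T, B8=F, B9=F, B11=F
input #2, b=-2, s=-3, z=6: events B1->T, B4->E, B3->T, B7->T, B8->T, B8->T, B8->T, B8->T, B8->T, B8->F, B9->T, B10->T, B11->T; outcomes B1=T, B3=T, B4=E, B7=T, B8=T, B8=F, B9=T, B10=T, B11=T
input #3, b=-1, s=-3, z=1: events B1->F, B2->F, B4->S, B3->F, B6->E, B5->F, B7->F, B8->T, B8->T, B8->T, B8->T, B8->T, B8->F, B9->T, ...; outcomes B1=F, B2=F, B3=F, B4=S, B5=F, B6=E, B7=F, B8=T, B8=F, B9=T, B10=F, B11=T
input #4, b=2, s=-1, z=1: events B1->F, B2->F, B4->S, B3->F, B6->S, B5->F, B7->F, B8->T, B8->T, B8->T, B8->T, B8->T, B8->F, B9->T, ...; outcomes B1=F, B2=F, B3=F, B4=S, B5=F, B6=S, B7=F, B8=T, B8=F, B9=T, B10=F, B11=T
input #5, b=-3, s=-2, z=2: events B1->T, B4->E, B3->T, B7->F, B8->T, B8->T, B8->T, B8->T, B8->F, B9->F, B11->F; outcomes B1=T, B3=T, B4=E, B7=F, B8=T, B8=F, B9=F, B11=F
the full pool covers 20 outcomes: B1=T, B1=F, B2=F, B3=T, B3=F, B4=S, B4=E, B5=F, B6=S, B6=E, B7=T, B7=F, B8=T, B8=F, B9=T, B9=F, B10=T, B10=F, B11=T, B11=F
every size-1 subset falls short of the 20 outcomes (best: 12/20)
every size-2 subset falls short of the 20 outcomes (best: 17/20)
every size-3 subset falls short of the 20 outcomes (best: 19/20)
the canonical winner is {1, 2, 3, 4}: size 4, full 20-outcome coverage, earliest index list among size-4 covers

Answer: 1, 2, 3, 4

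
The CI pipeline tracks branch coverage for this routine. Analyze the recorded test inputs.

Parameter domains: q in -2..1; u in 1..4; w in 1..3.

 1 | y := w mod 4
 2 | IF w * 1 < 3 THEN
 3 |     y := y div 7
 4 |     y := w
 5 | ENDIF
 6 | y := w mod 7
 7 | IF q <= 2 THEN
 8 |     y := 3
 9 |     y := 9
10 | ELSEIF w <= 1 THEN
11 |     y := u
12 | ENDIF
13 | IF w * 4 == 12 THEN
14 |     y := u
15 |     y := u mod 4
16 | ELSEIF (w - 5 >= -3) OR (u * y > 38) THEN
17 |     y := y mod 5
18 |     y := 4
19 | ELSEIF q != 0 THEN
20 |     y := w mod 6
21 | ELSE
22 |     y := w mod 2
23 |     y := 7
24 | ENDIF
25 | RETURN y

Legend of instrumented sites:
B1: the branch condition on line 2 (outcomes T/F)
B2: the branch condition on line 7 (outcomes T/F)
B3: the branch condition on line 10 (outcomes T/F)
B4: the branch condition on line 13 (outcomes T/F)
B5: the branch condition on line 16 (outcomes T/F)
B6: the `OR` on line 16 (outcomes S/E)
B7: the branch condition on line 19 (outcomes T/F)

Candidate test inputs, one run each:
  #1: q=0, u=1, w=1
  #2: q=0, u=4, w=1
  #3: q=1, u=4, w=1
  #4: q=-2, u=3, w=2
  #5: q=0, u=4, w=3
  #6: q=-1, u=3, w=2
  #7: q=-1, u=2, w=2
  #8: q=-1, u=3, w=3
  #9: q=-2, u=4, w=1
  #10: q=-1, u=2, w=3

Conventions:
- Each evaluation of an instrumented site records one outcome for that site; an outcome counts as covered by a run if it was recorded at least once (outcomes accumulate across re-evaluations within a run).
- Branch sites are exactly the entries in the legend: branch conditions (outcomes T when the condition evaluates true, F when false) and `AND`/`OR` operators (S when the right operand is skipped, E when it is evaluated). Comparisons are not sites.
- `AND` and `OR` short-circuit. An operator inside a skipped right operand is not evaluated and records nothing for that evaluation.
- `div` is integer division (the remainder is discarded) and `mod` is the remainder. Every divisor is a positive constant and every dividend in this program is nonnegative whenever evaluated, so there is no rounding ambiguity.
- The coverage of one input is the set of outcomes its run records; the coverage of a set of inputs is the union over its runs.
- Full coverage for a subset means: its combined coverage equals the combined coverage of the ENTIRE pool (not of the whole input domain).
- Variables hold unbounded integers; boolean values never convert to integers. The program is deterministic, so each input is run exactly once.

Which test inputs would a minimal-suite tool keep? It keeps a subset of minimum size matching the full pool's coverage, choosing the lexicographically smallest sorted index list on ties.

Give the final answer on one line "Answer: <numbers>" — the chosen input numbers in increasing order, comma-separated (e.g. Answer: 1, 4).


input #1, q=0, u=1, w=1: events B1->T, B2->T, B4->F, B6->E, B5->F, B7->F; outcomes B1=T, B2=T, B4=F, B5=F, B6=E, B7=F
input #2, q=0, u=4, w=1: events B1->T, B2->T, B4->F, B6->E, B5->F, B7->F; outcomes B1=T, B2=T, B4=F, B5=F, B6=E, B7=F
input #3, q=1, u=4, w=1: events B1->T, B2->T, B4->F, B6->E, B5->F, B7->T; outcomes B1=T, B2=T, B4=F, B5=F, B6=E, B7=T
input #4, q=-2, u=3, w=2: events B1->T, B2->T, B4->F, B6->S, B5->T; outcomes B1=T, B2=T, B4=F, B5=T, B6=S
input #5, q=0, u=4, w=3: events B1->F, B2->T, B4->T; outcomes B1=F, B2=T, B4=T
input #6, q=-1, u=3, w=2: events B1->T, B2->T, B4->F, B6->S, B5->T; outcomes B1=T, B2=T, B4=F, B5=T, B6=S
input #7, q=-1, u=2, w=2: events B1->T, B2->T, B4->F, B6->S, B5->T; outcomes B1=T, B2=T, B4=F, B5=T, B6=S
input #8, q=-1, u=3, w=3: events B1->F, B2->T, B4->T; outcomes B1=F, B2=T, B4=T
input #9, q=-2, u=4, w=1: events B1->T, B2->T, B4->F, B6->E, B5->F, B7->T; outcomes B1=T, B2=T, B4=F, B5=F, B6=E, B7=T
input #10, q=-1, u=2, w=3: events B1->F, B2->T, B4->T; outcomes B1=F, B2=T, B4=T
pool-wide coverage (11 outcomes): B1=T, B1=F, B2=T, B4=T, B4=F, B5=T, B5=F, B6=S, B6=E, B7=T, B7=F
size 1 is not enough: best union over all size-1 subsets is 6/11
size 2 is not enough: best union over all size-2 subsets is 8/11
size 3 is not enough: best union over all size-3 subsets is 10/11
size 4: inputs {1, 3, 4, 5} cover all 11 outcomes, and no lexicographically smaller subset of this size does
Answer: 1, 3, 4, 5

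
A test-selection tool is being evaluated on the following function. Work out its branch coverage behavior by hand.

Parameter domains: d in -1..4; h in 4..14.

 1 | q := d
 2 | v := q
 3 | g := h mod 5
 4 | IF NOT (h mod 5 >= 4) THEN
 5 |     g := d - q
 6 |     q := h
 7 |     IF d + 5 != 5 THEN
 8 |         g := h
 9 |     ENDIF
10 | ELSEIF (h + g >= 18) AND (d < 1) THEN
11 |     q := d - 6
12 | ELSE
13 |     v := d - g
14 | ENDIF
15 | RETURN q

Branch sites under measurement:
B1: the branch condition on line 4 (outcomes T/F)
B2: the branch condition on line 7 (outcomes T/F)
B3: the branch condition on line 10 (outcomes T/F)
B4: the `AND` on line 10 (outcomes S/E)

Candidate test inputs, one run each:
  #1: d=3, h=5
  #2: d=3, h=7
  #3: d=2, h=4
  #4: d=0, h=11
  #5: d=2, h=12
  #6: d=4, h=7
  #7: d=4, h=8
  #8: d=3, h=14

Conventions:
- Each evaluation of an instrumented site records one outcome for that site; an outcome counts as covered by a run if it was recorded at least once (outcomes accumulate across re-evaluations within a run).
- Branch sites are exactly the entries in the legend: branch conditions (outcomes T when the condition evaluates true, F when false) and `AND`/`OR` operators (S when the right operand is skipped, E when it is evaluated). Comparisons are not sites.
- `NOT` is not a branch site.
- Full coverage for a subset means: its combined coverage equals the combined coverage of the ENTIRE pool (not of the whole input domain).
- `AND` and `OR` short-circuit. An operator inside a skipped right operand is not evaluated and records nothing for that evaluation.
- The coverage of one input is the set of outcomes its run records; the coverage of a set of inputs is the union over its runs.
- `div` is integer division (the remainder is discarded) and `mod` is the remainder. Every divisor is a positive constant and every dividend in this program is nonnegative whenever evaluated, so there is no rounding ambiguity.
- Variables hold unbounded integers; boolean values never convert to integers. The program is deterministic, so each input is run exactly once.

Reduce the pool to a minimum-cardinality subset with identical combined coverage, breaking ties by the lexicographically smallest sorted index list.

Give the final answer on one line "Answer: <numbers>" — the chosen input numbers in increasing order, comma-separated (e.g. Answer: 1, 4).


#1 (d=3, h=5) -> B1->T, B2->T; covered: B1=T, B2=T
#2 (d=3, h=7) -> B1->T, B2->T; covered: B1=T, B2=T
#3 (d=2, h=4) -> B1->F, B4->S, B3->F; covered: B1=F, B3=F, B4=S
#4 (d=0, h=11) -> B1->T, B2->F; covered: B1=T, B2=F
#5 (d=2, h=12) -> B1->T, B2->T; covered: B1=T, B2=T
#6 (d=4, h=7) -> B1->T, B2->T; covered: B1=T, B2=T
#7 (d=4, h=8) -> B1->T, B2->T; covered: B1=T, B2=T
#8 (d=3, h=14) -> B1->F, B4->E, B3->F; covered: B1=F, B3=F, B4=E
union over all inputs: B1=T, B1=F, B2=T, B2=F, B3=F, B4=S, B4=E (7 outcomes)
every size-1 subset falls short of the 7 outcomes (best: 3/7)
every size-2 subset falls short of the 7 outcomes (best: 5/7)
every size-3 subset falls short of the 7 outcomes (best: 6/7)
inputs {1, 3, 4, 8} (size 4) cover everything; no size-4 subset with a lexicographically smaller index list covers all 7
Answer: 1, 3, 4, 8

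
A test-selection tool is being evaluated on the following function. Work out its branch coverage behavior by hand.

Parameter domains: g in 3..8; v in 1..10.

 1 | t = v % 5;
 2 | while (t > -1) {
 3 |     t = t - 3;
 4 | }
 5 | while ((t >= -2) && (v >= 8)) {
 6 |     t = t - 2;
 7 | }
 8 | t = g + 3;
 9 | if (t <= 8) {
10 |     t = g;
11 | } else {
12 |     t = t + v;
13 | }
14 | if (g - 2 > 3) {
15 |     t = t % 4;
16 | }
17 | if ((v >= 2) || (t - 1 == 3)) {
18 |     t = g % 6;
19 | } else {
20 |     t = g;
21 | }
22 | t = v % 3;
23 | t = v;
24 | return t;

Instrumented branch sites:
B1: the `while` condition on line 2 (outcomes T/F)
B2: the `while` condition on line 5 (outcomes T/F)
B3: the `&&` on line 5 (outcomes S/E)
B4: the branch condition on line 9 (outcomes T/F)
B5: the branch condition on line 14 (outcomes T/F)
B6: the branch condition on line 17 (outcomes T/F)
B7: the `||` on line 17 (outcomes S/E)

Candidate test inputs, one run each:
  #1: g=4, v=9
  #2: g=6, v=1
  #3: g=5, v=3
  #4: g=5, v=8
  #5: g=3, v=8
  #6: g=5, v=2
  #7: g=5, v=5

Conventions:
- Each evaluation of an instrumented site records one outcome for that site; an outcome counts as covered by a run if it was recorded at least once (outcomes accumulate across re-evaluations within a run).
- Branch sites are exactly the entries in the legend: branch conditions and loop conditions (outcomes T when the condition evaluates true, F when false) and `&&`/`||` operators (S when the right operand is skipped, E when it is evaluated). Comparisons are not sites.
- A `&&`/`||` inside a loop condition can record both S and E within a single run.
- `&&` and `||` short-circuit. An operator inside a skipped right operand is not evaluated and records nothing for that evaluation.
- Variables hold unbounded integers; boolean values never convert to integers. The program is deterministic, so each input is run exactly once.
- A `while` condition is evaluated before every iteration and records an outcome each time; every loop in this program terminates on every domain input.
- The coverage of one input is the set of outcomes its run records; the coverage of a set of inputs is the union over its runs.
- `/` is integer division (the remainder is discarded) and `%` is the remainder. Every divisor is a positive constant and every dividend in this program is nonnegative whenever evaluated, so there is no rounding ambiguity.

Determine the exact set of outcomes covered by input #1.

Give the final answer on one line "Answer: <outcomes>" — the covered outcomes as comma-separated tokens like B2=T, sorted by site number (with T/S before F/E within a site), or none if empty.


Running input #1 (g=4, v=9), event by event:
  B1->T, B1->T, B1->F, B3->E, B2->T, B3->S, B2->F, B4->T, B5->F, B7->S
  B6->T
distinct outcomes covered: B1=T, B1=F, B2=T, B2=F, B3=S, B3=E, B4=T, B5=F, B6=T, B7=S
Answer: B1=T, B1=F, B2=T, B2=F, B3=S, B3=E, B4=T, B5=F, B6=T, B7=S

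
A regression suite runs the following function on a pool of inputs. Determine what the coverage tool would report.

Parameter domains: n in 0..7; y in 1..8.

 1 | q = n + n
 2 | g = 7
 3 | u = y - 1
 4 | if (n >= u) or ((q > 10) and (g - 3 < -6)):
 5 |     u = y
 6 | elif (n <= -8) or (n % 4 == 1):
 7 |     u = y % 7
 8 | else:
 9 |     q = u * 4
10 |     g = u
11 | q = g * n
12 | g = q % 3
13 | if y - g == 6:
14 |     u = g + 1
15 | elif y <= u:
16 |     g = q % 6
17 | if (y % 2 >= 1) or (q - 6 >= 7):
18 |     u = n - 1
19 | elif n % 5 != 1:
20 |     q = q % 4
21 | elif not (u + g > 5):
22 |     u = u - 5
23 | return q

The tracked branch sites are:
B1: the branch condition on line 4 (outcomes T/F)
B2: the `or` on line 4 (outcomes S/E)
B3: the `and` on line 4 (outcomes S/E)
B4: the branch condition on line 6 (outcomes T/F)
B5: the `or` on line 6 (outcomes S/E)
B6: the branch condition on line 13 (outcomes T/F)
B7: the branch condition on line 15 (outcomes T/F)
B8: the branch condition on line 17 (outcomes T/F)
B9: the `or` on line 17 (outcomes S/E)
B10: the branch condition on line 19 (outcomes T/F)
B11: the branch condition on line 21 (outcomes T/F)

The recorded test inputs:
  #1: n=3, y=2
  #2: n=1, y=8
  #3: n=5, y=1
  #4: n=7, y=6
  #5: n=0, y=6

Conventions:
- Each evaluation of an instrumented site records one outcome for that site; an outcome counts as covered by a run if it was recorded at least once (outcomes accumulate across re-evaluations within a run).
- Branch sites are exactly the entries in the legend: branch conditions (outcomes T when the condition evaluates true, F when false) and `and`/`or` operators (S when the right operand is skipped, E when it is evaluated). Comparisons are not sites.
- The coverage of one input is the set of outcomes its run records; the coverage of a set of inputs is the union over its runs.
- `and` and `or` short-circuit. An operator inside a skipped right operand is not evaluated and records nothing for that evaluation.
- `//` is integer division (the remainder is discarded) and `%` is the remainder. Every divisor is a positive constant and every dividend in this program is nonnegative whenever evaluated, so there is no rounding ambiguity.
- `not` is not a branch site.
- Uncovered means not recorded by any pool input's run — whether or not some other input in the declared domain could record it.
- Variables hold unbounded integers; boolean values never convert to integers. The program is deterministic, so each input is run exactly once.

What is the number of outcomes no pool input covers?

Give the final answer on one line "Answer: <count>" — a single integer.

input #1 (n=3, y=2): events B2->S, B1->T, B6->F, B7->T, B9->E, B8->T; covers B1=T, B2=S, B6=F, B7=T, B8=T, B9=E
input #2 (n=1, y=8): events B2->E, B3->S, B1->F, B5->E, B4->T, B6->F, B7->F, B9->E, B8->F, B10->F, B11->T; covers B1=F, B2=E, B3=S, B4=T, B5=E, B6=F, B7=F, B8=F, B9=E, B10=F, B11=T
input #3 (n=5, y=1): events B2->S, B1->T, B6->F, B7->T, B9->S, B8->T; covers B1=T, B2=S, B6=F, B7=T, B8=T, B9=S
input #4 (n=7, y=6): events B2->S, B1->T, B6->F, B7->T, B9->E, B8->T; covers B1=T, B2=S, B6=F, B7=T, B8=T, B9=E
input #5 (n=0, y=6): events B2->E, B3->S, B1->F, B5->E, B4->F, B6->T, B9->E, B8->F, B10->T; covers B1=F, B2=E, B3=S, B4=F, B5=E, B6=T, B8=F, B9=E, B10=T
union over the pool: B1=T, B1=F, B2=S, B2=E, B3=S, B4=T, B4=F, B5=E, B6=T, B6=F, B7=T, B7=F, B8=T, B8=F, B9=S, B9=E, B10=T, B10=F, B11=T
uncovered (3 of 22): B3=E, B5=S, B11=F

Answer: 3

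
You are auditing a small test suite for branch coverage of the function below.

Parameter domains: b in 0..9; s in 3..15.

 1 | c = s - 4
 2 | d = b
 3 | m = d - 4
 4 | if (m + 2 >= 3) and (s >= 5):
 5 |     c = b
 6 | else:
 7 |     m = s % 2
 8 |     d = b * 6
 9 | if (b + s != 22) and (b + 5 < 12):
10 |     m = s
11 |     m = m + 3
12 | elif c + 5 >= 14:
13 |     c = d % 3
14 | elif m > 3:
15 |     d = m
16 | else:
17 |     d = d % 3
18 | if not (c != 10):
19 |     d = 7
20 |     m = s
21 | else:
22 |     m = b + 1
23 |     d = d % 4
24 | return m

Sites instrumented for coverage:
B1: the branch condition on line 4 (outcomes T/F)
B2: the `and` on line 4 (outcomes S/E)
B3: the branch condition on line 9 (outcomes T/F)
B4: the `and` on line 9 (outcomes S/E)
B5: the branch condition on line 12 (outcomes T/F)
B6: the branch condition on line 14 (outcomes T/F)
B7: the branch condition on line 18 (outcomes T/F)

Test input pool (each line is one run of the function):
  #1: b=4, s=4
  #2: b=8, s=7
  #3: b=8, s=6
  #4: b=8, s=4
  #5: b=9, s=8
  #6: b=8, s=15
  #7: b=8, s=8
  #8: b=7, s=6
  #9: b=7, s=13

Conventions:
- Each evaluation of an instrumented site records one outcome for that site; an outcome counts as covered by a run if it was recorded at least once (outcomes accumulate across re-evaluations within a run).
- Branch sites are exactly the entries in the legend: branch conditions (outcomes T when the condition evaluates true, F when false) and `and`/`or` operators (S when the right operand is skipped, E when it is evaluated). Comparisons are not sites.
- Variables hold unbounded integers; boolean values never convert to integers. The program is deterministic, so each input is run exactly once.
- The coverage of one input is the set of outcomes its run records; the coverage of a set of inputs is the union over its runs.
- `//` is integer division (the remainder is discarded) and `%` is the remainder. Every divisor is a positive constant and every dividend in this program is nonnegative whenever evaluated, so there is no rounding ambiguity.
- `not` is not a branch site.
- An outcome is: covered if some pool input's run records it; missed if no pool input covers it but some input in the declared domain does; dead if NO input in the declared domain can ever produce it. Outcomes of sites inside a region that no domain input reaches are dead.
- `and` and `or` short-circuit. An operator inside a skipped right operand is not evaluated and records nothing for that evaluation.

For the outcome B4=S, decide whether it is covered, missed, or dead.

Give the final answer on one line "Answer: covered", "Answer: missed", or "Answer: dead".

no pool input records B4=S
but domain input (b=7, s=15) does record it -> reachable, so missed

Answer: missed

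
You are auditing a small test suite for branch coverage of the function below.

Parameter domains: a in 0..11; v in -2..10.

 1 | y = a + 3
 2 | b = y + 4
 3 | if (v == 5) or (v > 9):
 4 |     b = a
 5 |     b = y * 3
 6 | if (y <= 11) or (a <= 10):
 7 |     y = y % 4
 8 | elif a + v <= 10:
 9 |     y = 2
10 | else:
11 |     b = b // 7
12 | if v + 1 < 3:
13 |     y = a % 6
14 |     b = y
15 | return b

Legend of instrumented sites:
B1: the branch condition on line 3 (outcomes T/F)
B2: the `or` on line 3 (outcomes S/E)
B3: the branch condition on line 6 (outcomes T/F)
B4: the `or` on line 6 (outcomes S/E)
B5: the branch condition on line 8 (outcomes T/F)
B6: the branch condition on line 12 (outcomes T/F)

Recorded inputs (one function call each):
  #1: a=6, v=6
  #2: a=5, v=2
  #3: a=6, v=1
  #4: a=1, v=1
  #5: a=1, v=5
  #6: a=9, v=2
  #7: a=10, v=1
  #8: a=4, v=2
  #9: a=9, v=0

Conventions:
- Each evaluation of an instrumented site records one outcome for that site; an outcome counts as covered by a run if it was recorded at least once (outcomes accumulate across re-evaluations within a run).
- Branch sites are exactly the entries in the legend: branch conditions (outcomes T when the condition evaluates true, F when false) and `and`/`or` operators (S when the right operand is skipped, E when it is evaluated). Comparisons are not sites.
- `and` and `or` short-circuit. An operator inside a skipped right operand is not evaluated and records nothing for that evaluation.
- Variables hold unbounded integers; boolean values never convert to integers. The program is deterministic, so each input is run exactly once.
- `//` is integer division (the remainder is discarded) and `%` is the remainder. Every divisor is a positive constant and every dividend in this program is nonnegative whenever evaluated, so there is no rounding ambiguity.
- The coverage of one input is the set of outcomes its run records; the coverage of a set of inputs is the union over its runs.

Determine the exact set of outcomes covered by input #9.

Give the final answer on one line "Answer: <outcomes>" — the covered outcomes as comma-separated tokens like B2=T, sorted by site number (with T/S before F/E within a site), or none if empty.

Event log for input #9 (a=9, v=0):
  B2->E, B1->F, B4->E, B3->T, B6->T
as a set, this run covers: B1=F, B2=E, B3=T, B4=E, B6=T

Answer: B1=F, B2=E, B3=T, B4=E, B6=T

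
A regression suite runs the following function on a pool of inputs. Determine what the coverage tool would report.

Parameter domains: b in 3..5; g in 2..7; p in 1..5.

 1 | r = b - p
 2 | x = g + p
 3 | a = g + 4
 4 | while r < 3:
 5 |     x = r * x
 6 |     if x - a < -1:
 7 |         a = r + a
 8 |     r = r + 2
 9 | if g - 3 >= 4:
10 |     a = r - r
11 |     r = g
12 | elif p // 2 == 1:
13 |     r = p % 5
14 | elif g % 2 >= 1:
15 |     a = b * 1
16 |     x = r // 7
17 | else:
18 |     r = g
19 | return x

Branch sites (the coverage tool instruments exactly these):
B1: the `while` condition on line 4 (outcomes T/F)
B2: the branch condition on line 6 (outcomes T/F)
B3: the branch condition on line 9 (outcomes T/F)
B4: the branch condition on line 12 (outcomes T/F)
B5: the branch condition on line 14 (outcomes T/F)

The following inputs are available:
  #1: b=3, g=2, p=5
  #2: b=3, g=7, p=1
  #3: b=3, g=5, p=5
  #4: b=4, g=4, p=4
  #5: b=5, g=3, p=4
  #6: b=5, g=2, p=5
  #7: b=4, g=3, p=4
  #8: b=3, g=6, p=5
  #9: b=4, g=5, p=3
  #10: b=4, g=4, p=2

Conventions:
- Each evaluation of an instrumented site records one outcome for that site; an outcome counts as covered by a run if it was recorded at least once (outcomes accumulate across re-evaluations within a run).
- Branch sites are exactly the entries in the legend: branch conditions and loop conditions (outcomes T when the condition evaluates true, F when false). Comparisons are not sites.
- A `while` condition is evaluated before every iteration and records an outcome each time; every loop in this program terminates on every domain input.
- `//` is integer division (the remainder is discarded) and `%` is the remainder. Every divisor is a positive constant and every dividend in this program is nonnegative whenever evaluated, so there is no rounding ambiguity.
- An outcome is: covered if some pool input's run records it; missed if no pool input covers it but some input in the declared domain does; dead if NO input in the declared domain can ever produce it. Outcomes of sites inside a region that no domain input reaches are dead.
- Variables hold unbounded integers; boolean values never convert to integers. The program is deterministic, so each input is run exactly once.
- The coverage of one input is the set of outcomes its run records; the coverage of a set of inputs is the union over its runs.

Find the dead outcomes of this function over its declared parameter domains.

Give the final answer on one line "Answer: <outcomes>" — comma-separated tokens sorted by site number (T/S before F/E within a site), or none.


checking every outcome against all 90 domain inputs:
  reachable outcomes have witnesses, e.g. B1=T (e.g. b=3, g=2, p=1), B1=F (e.g. b=3, g=2, p=1), B2=T (e.g. b=3, g=2, p=2), B2=F (e.g. b=3, g=2, p=1)
Answer: none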